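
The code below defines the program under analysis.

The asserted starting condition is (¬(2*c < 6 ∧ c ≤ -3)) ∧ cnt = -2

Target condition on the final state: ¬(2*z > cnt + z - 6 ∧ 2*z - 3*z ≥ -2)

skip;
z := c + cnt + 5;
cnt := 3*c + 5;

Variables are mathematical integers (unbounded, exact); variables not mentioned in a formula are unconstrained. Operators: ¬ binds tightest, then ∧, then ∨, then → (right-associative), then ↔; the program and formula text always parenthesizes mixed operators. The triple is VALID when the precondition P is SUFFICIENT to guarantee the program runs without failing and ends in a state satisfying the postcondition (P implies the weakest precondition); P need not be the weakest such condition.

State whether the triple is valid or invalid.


Working backward. After the program, the postcondition ¬(2*z > cnt + z - 6 ∧ 2*z - 3*z ≥ -2) must hold; in canonical form it is ¬(z > cnt - 6 ∧ z ≤ 2).
Before cnt := 3*c + 5: ¬(z > 3*c - 1 ∧ z ≤ 2)
Before z := c + cnt + 5: ¬(cnt > 2*c - 6 ∧ c + cnt ≤ -3)
Before skip: ¬(cnt > 2*c - 6 ∧ c + cnt ≤ -3)
The weakest precondition is ¬(cnt > 2*c - 6 ∧ c + cnt ≤ -3).
Check whether (¬(2*c < 6 ∧ c ≤ -3)) ∧ cnt = -2 implies it.
Countermodel: at the initial state c = -1, cnt = -2, the precondition holds but the weakest precondition fails.
Answer: invalid


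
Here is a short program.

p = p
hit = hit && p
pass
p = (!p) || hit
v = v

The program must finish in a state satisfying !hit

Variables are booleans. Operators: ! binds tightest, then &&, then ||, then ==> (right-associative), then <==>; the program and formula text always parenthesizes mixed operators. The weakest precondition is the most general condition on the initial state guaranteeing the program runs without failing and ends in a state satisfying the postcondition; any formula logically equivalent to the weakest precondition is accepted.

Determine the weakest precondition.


Working backward. After the program, !hit must hold.
Before v := v: !hit
Before p := (!p) || hit: !hit
Before skip: !hit
Before hit := hit && p: !(hit && p)
Before p := p: !(hit && p)
Answer: WP = !(hit && p)


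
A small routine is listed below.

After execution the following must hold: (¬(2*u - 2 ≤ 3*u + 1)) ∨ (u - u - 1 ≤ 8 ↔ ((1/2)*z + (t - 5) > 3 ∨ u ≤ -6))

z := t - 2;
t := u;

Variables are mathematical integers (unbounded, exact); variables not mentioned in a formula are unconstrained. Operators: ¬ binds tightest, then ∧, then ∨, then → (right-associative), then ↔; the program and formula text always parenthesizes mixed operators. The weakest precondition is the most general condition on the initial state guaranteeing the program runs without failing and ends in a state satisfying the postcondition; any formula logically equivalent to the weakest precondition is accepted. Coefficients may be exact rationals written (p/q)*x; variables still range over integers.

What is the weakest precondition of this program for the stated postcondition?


Working backward. After the program, the postcondition (¬(2*u - 2 ≤ 3*u + 1)) ∨ (u - u - 1 ≤ 8 ↔ ((1/2)*z + (t - 5) > 3 ∨ u ≤ -6)) must hold; in canonical form it is (¬(u ≥ -3)) ∨ t + (1/2)*z > 8 ∨ u ≤ -6.
Before t := u: (¬(u ≥ -3)) ∨ u + (1/2)*z > 8 ∨ u ≤ -6
Before z := t - 2: (¬(u ≥ -3)) ∨ (1/2)*t + u > 9 ∨ u ≤ -6
Answer: WP = (¬(u ≥ -3)) ∨ (1/2)*t + u > 9 ∨ u ≤ -6


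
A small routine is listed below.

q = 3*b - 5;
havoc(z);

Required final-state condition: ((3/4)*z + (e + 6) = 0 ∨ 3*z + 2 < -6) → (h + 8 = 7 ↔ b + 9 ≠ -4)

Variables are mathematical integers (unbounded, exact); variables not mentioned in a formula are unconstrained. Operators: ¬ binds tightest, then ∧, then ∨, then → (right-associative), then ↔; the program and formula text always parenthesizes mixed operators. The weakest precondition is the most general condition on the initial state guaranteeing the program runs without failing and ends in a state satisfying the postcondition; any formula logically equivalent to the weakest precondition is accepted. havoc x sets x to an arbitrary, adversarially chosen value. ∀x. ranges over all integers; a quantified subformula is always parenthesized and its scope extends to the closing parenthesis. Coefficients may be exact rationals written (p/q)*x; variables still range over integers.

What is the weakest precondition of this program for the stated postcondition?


Working backward. After the program, the postcondition ((3/4)*z + (e + 6) = 0 ∨ 3*z + 2 < -6) → (h + 8 = 7 ↔ b + 9 ≠ -4) must hold; in canonical form it is (e + (3/4)*z = -6 ∨ 3*z < -8) → (h = -1 ↔ b ≠ -13).
Before havoc z: ∀z_1. ((e + (3/4)*z_1 = -6 ∨ 3*z_1 < -8) → (h = -1 ↔ b ≠ -13))
Before q := 3*b - 5: ∀z_1. ((e + (3/4)*z_1 = -6 ∨ 3*z_1 < -8) → (h = -1 ↔ b ≠ -13))
Answer: WP = ∀z_1. ((e + (3/4)*z_1 = -6 ∨ 3*z_1 < -8) → (h = -1 ↔ b ≠ -13))


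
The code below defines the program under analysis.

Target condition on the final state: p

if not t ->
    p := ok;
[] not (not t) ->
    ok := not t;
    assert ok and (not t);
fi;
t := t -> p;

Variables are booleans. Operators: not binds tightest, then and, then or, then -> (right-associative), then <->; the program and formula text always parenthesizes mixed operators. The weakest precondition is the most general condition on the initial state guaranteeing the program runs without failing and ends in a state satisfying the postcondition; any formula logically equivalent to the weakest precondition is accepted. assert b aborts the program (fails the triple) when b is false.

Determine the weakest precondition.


Working backward. After the program, p must hold.
Before t := t -> p: p
Then branch requires ok; else branch requires (not t) and p.
Before the if: ((not t) -> ok) and (t -> ((not t) and p))
Answer: WP = ((not t) -> ok) and (t -> ((not t) and p))


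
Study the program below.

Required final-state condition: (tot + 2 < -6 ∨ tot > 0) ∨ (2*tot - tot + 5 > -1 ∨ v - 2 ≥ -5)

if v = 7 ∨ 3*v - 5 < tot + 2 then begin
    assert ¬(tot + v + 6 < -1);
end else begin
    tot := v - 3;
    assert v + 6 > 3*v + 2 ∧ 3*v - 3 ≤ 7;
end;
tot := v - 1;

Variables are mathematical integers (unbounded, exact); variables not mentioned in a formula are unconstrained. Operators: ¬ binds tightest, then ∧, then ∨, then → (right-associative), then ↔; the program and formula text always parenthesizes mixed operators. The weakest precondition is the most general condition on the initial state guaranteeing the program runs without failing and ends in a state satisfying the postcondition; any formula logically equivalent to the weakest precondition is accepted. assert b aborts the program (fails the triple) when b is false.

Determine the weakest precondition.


Working backward. After the program, the postcondition (tot + 2 < -6 ∨ tot > 0) ∨ (2*tot - tot + 5 > -1 ∨ v - 2 ≥ -5) must hold; in canonical form it is tot < -8 ∨ tot > 0 ∨ tot > -6 ∨ v ≥ -3.
Before tot := v - 1: v < -7 ∨ v > 1 ∨ v > -5 ∨ v ≥ -3
Then branch requires (¬(tot + v < -7)) ∧ (v < -7 ∨ v > 1 ∨ v > -5 ∨ v ≥ -3); else branch requires 2*v < 4 ∧ 3*v ≤ 10 ∧ (v < -7 ∨ v > 1 ∨ v > -5 ∨ v ≥ -3).
Before the if: ((v = 7 ∨ 3*v < tot + 7) → ((¬(tot + v < -7)) ∧ (v < -7 ∨ v > 1 ∨ v > -5 ∨ v ≥ -3))) ∧ ((¬(v = 7 ∨ 3*v < tot + 7)) → (2*v < 4 ∧ 3*v ≤ 10 ∧ (v < -7 ∨ v > 1 ∨ v > -5 ∨ v ≥ -3)))
Answer: WP = ((v = 7 ∨ 3*v < tot + 7) → ((¬(tot + v < -7)) ∧ (v < -7 ∨ v > 1 ∨ v > -5 ∨ v ≥ -3))) ∧ ((¬(v = 7 ∨ 3*v < tot + 7)) → (2*v < 4 ∧ 3*v ≤ 10 ∧ (v < -7 ∨ v > 1 ∨ v > -5 ∨ v ≥ -3)))


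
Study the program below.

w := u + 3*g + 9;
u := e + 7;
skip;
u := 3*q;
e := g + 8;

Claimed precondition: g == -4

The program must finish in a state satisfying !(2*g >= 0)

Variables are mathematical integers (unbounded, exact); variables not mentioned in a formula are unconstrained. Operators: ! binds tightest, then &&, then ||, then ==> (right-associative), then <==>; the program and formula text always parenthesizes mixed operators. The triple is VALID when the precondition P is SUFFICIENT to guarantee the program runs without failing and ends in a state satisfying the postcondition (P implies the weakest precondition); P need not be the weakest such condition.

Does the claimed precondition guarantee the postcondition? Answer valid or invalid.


Working backward. After the program, !(2*g >= 0) must hold.
Before e := g + 8: !(2*g >= 0)
Before u := 3*q: !(2*g >= 0)
Before skip: !(2*g >= 0)
Before u := e + 7: !(2*g >= 0)
Before w := u + 3*g + 9: !(2*g >= 0)
The weakest precondition is !(2*g >= 0).
Check whether g == -4 implies it.
Every state satisfying the precondition satisfies the weakest precondition: the implication holds.
Answer: valid


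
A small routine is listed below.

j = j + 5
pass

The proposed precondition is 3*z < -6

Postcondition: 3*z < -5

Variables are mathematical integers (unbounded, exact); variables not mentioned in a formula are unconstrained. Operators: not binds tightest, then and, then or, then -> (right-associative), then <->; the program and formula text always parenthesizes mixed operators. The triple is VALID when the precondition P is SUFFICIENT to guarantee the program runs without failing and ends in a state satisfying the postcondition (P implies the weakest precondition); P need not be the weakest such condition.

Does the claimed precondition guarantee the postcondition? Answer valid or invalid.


Working backward. After the program, 3*z < -5 must hold.
Before skip: 3*z < -5
Before j := j + 5: 3*z < -5
The weakest precondition is 3*z < -5.
Check whether 3*z < -6 implies it.
Every state satisfying the precondition satisfies the weakest precondition: the implication holds.
Answer: valid


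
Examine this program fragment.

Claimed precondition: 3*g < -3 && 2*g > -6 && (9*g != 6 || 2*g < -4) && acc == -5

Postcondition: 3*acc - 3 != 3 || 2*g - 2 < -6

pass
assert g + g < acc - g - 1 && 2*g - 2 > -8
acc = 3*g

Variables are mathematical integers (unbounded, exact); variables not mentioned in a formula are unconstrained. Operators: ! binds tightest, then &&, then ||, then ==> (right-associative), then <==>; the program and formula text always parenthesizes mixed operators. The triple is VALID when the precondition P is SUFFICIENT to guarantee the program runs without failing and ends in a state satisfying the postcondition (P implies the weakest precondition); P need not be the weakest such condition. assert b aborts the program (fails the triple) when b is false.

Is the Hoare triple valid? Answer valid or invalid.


Working backward. After the program, the postcondition 3*acc - 3 != 3 || 2*g - 2 < -6 must hold; in canonical form it is 3*acc != 6 || 2*g < -4.
Before acc := 3*g: 9*g != 6 || 2*g < -4
Before assert g + g < acc - g - 1 && 2*g - 2 > -8: 3*g < acc - 1 && 2*g > -6 && (9*g != 6 || 2*g < -4)
Before skip: 3*g < acc - 1 && 2*g > -6 && (9*g != 6 || 2*g < -4)
The weakest precondition is 3*g < acc - 1 && 2*g > -6 && (9*g != 6 || 2*g < -4).
Check whether 3*g < -3 && 2*g > -6 && (9*g != 6 || 2*g < -4) && acc == -5 implies it.
Countermodel: at the initial state acc = -5, g = -2, the precondition holds but the weakest precondition fails.
Answer: invalid


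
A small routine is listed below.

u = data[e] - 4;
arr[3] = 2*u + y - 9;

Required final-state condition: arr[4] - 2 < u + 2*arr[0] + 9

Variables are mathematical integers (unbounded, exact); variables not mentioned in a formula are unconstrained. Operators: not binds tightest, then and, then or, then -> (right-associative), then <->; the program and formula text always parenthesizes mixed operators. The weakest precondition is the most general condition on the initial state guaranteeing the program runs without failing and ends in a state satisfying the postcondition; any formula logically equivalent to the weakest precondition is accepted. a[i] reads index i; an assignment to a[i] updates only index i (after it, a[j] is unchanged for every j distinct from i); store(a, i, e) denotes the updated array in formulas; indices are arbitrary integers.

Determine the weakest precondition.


Working backward. After the program, the postcondition arr[4] - 2 < u + 2*arr[0] + 9 must hold; in canonical form it is arr[4] < 2*arr[0] + u + 11.
Before arr[3] := 2*u + y - 9: arr[4] < 2*arr[0] + u + 11
Before u := data[e] - 4: arr[4] < 2*arr[0] + data[e] + 7
Answer: WP = arr[4] < 2*arr[0] + data[e] + 7


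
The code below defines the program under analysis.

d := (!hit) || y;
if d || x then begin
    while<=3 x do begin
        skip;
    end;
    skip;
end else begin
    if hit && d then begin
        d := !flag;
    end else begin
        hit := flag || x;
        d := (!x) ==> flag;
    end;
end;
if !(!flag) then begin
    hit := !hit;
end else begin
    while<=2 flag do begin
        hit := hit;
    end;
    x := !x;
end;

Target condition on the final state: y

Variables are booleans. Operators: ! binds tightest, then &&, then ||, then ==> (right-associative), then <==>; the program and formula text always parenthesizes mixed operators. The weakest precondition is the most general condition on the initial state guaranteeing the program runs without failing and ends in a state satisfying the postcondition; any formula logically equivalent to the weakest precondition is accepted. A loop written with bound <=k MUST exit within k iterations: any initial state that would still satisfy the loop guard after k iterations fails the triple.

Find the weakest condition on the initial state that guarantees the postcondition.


Working backward. After the program, y must hold.
Then branch requires y; else branch requires (flag ==> ((flag ==> ((!flag) && y)) && ((!flag) ==> y))) && ((!flag) ==> y).
Before the if: (flag ==> y) && ((!flag) ==> ((flag ==> ((flag ==> ((!flag) && y)) && ((!flag) ==> y))) && ((!flag) ==> y)))
Then branch requires (x ==> ((x ==> ((x ==> ((!x) && (flag ==> y) && ((!flag) ==> ((flag ==> ((flag ==> ((!flag) && y)) && ((!flag) ==> y))) && ((!flag) ==> y))))) && ((!x) ==> ((flag ==> y) && ((!flag) ==> ((flag ==> ((flag ==> ((!flag) && y)) && ((!flag) ==> y))) && ((!flag) ==> y))))))) && ((!x) ==> ((flag ==> y) && ((!flag) ==> ((flag ==> ((flag ==> ((!flag) && y)) && ((!flag) ==> y))) && ((!flag) ==> y))))))) && ((!x) ==> ((flag ==> y) && ((!flag) ==> ((flag ==> ((flag ==> ((!flag) && y)) && ((!flag) ==> y))) && ((!flag) ==> y))))); else branch requires ((hit && d) ==> ((flag ==> y) && ((!flag) ==> ((flag ==> ((flag ==> ((!flag) && y)) && ((!flag) ==> y))) && ((!flag) ==> y))))) && ((!(hit && d)) ==> ((flag ==> y) && ((!flag) ==> ((flag ==> ((flag ==> ((!flag) && y)) && ((!flag) ==> y))) && ((!flag) ==> y))))).
Before the if: ((d || x) ==> ((x ==> ((x ==> ((x ==> ((!x) && (flag ==> y) && ((!flag) ==> ((flag ==> ((flag ==> ((!flag) && y)) && ((!flag) ==> y))) && ((!flag) ==> y))))) && ((!x) ==> ((flag ==> y) && ((!flag) ==> ((flag ==> ((flag ==> ((!flag) && y)) && ((!flag) ==> y))) && ((!flag) ==> y))))))) && ((!x) ==> ((flag ==> y) && ((!flag) ==> ((flag ==> ((flag ==> ((!flag) && y)) && ((!flag) ==> y))) && ((!flag) ==> y))))))) && ((!x) ==> ((flag ==> y) && ((!flag) ==> ((flag ==> ((flag ==> ((!flag) && y)) && ((!flag) ==> y))) && ((!flag) ==> y))))))) && ((!(d || x)) ==> (((hit && d) ==> ((flag ==> y) && ((!flag) ==> ((flag ==> ((flag ==> ((!flag) && y)) && ((!flag) ==> y))) && ((!flag) ==> y))))) && ((!(hit && d)) ==> ((flag ==> y) && ((!flag) ==> ((flag ==> ((flag ==> ((!flag) && y)) && ((!flag) ==> y))) && ((!flag) ==> y)))))))
Before d := (!hit) || y: (((!hit) || y || x) ==> ((x ==> ((x ==> ((x ==> ((!x) && (flag ==> y) && ((!flag) ==> ((flag ==> ((flag ==> ((!flag) && y)) && ((!flag) ==> y))) && ((!flag) ==> y))))) && ((!x) ==> ((flag ==> y) && ((!flag) ==> ((flag ==> ((flag ==> ((!flag) && y)) && ((!flag) ==> y))) && ((!flag) ==> y))))))) && ((!x) ==> ((flag ==> y) && ((!flag) ==> ((flag ==> ((flag ==> ((!flag) && y)) && ((!flag) ==> y))) && ((!flag) ==> y))))))) && ((!x) ==> ((flag ==> y) && ((!flag) ==> ((flag ==> ((flag ==> ((!flag) && y)) && ((!flag) ==> y))) && ((!flag) ==> y))))))) && ((!((!hit) || y || x)) ==> (((hit && ((!hit) || y)) ==> ((flag ==> y) && ((!flag) ==> ((flag ==> ((flag ==> ((!flag) && y)) && ((!flag) ==> y))) && ((!flag) ==> y))))) && ((!(hit && ((!hit) || y))) ==> ((flag ==> y) && ((!flag) ==> ((flag ==> ((flag ==> ((!flag) && y)) && ((!flag) ==> y))) && ((!flag) ==> y)))))))
Answer: WP = (((!hit) || y || x) ==> ((x ==> ((x ==> ((x ==> ((!x) && (flag ==> y) && ((!flag) ==> ((flag ==> ((flag ==> ((!flag) && y)) && ((!flag) ==> y))) && ((!flag) ==> y))))) && ((!x) ==> ((flag ==> y) && ((!flag) ==> ((flag ==> ((flag ==> ((!flag) && y)) && ((!flag) ==> y))) && ((!flag) ==> y))))))) && ((!x) ==> ((flag ==> y) && ((!flag) ==> ((flag ==> ((flag ==> ((!flag) && y)) && ((!flag) ==> y))) && ((!flag) ==> y))))))) && ((!x) ==> ((flag ==> y) && ((!flag) ==> ((flag ==> ((flag ==> ((!flag) && y)) && ((!flag) ==> y))) && ((!flag) ==> y))))))) && ((!((!hit) || y || x)) ==> (((hit && ((!hit) || y)) ==> ((flag ==> y) && ((!flag) ==> ((flag ==> ((flag ==> ((!flag) && y)) && ((!flag) ==> y))) && ((!flag) ==> y))))) && ((!(hit && ((!hit) || y))) ==> ((flag ==> y) && ((!flag) ==> ((flag ==> ((flag ==> ((!flag) && y)) && ((!flag) ==> y))) && ((!flag) ==> y)))))))


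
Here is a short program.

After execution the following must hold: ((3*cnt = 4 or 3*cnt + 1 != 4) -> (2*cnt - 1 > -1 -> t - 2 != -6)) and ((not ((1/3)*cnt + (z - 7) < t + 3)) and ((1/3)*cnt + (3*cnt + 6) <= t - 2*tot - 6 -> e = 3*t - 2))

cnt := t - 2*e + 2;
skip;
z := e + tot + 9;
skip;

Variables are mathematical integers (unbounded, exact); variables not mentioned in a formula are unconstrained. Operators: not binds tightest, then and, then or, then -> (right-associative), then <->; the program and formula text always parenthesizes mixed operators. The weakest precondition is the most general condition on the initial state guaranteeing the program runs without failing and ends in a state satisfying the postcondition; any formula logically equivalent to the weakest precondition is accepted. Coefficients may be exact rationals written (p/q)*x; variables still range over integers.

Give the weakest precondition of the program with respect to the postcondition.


Working backward. After the program, the postcondition ((3*cnt = 4 or 3*cnt + 1 != 4) -> (2*cnt - 1 > -1 -> t - 2 != -6)) and ((not ((1/3)*cnt + (z - 7) < t + 3)) and ((1/3)*cnt + (3*cnt + 6) <= t - 2*tot - 6 -> e = 3*t - 2)) must hold; in canonical form it is ((3*cnt = 4 or 3*cnt != 3) -> (2*cnt > 0 -> t != -4)) and (not ((1/3)*cnt + z < t + 10)) and ((10/3)*cnt + 2*tot <= t - 12 -> e = 3*t - 2).
Before skip: ((3*cnt = 4 or 3*cnt != 3) -> (2*cnt > 0 -> t != -4)) and (not ((1/3)*cnt + z < t + 10)) and ((10/3)*cnt + 2*tot <= t - 12 -> e = 3*t - 2)
Before z := e + tot + 9: ((3*cnt = 4 or 3*cnt != 3) -> (2*cnt > 0 -> t != -4)) and (not ((1/3)*cnt + e + tot < t + 1)) and ((10/3)*cnt + 2*tot <= t - 12 -> e = 3*t - 2)
Before skip: ((3*cnt = 4 or 3*cnt != 3) -> (2*cnt > 0 -> t != -4)) and (not ((1/3)*cnt + e + tot < t + 1)) and ((10/3)*cnt + 2*tot <= t - 12 -> e = 3*t - 2)
Before cnt := t - 2*e + 2: ((3*t = 6*e - 2 or 3*t != 6*e - 3) -> (2*t > 4*e - 4 -> t != -4)) and (not ((1/3)*e + tot < (2/3)*t + 1/3)) and ((7/3)*t + 2*tot <= (20/3)*e - 56/3 -> e = 3*t - 2)
Answer: WP = ((3*t = 6*e - 2 or 3*t != 6*e - 3) -> (2*t > 4*e - 4 -> t != -4)) and (not ((1/3)*e + tot < (2/3)*t + 1/3)) and ((7/3)*t + 2*tot <= (20/3)*e - 56/3 -> e = 3*t - 2)


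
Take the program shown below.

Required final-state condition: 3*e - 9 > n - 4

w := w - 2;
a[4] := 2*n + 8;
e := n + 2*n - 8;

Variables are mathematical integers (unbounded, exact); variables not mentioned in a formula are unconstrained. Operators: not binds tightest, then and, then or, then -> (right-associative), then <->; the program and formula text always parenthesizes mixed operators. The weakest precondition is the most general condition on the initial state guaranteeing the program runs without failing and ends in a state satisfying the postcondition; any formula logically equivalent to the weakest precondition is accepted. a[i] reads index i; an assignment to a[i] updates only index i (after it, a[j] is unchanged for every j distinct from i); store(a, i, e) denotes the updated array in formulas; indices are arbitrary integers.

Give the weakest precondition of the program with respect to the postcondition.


Working backward. After the program, the postcondition 3*e - 9 > n - 4 must hold; in canonical form it is 3*e > n + 5.
Before e := n + 2*n - 8: 8*n > 29
Before a[4] := 2*n + 8: 8*n > 29
Before w := w - 2: 8*n > 29
Answer: WP = 8*n > 29


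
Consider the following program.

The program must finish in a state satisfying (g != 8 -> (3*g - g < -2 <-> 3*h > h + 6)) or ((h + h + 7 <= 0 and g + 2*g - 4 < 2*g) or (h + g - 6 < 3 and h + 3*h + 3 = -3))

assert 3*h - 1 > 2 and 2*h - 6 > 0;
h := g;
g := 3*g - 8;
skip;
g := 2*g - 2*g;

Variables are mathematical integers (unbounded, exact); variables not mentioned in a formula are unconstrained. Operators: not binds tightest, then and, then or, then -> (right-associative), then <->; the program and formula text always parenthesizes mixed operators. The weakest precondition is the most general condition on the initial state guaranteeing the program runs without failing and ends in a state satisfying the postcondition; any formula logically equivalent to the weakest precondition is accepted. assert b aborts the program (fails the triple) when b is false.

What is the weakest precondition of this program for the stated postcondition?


Working backward. After the program, the postcondition (g != 8 -> (3*g - g < -2 <-> 3*h > h + 6)) or ((h + h + 7 <= 0 and g + 2*g - 4 < 2*g) or (h + g - 6 < 3 and h + 3*h + 3 = -3)) must hold; in canonical form it is (g != 8 -> (2*g < -2 <-> 2*h > 6)) or (2*h <= -7 and g < 4) or (g + h < 9 and 4*h = -6).
Before g := 2*g - 2*g: (not (2*h > 6)) or 2*h <= -7 or (h < 9 and 4*h = -6)
Before skip: (not (2*h > 6)) or 2*h <= -7 or (h < 9 and 4*h = -6)
Before g := 3*g - 8: (not (2*h > 6)) or 2*h <= -7 or (h < 9 and 4*h = -6)
Before h := g: (not (2*g > 6)) or 2*g <= -7 or (g < 9 and 4*g = -6)
Before assert 3*h - 1 > 2 and 2*h - 6 > 0: 3*h > 3 and 2*h > 6 and ((not (2*g > 6)) or 2*g <= -7 or (g < 9 and 4*g = -6))
Answer: WP = 3*h > 3 and 2*h > 6 and ((not (2*g > 6)) or 2*g <= -7 or (g < 9 and 4*g = -6))


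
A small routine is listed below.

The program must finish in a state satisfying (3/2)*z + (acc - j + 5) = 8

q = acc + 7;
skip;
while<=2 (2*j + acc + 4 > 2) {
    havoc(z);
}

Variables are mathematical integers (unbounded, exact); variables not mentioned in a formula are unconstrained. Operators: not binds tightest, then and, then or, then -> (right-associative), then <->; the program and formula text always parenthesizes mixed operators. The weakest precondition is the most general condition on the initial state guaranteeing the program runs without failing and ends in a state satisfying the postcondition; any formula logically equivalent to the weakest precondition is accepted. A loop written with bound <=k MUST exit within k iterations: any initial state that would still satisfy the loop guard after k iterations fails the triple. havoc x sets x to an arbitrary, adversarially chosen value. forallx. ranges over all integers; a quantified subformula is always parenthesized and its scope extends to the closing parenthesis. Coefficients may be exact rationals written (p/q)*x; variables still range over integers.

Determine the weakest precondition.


Working backward. After the program, the postcondition (3/2)*z + (acc - j + 5) = 8 must hold; in canonical form it is acc + (3/2)*z = j + 3.
Before the loop (bound <=2), unroll the exhaustion recursion (WP_0 = exit-now case; WP_j = one more guarded iteration, up to j = 2):
  WP_0: (not (acc + 2*j > -2)) and acc + (3/2)*z = j + 3
  WP_1: (acc + 2*j > -2 -> (forall z_1. ((not (acc + 2*j > -2)) and acc + (3/2)*z_1 = j + 3))) and ((not (acc + 2*j > -2)) -> acc + (3/2)*z = j + 3)
  WP_2: (acc + 2*j > -2 -> (forall z_2. ((acc + 2*j > -2 -> (forall z_1. ((not (acc + 2*j > -2)) and acc + (3/2)*z_1 = j + 3))) and ((not (acc + 2*j > -2)) -> acc + (3/2)*z_2 = j + 3)))) and ((not (acc + 2*j > -2)) -> acc + (3/2)*z = j + 3)
So before the loop: (acc + 2*j > -2 -> (forall z_2. ((acc + 2*j > -2 -> (forall z_1. ((not (acc + 2*j > -2)) and acc + (3/2)*z_1 = j + 3))) and ((not (acc + 2*j > -2)) -> acc + (3/2)*z_2 = j + 3)))) and ((not (acc + 2*j > -2)) -> acc + (3/2)*z = j + 3)
Before skip: (acc + 2*j > -2 -> (forall z_2. ((acc + 2*j > -2 -> (forall z_1. ((not (acc + 2*j > -2)) and acc + (3/2)*z_1 = j + 3))) and ((not (acc + 2*j > -2)) -> acc + (3/2)*z_2 = j + 3)))) and ((not (acc + 2*j > -2)) -> acc + (3/2)*z = j + 3)
Before q := acc + 7: (acc + 2*j > -2 -> (forall z_2. ((acc + 2*j > -2 -> (forall z_1. ((not (acc + 2*j > -2)) and acc + (3/2)*z_1 = j + 3))) and ((not (acc + 2*j > -2)) -> acc + (3/2)*z_2 = j + 3)))) and ((not (acc + 2*j > -2)) -> acc + (3/2)*z = j + 3)
Answer: WP = (acc + 2*j > -2 -> (forall z_2. ((acc + 2*j > -2 -> (forall z_1. ((not (acc + 2*j > -2)) and acc + (3/2)*z_1 = j + 3))) and ((not (acc + 2*j > -2)) -> acc + (3/2)*z_2 = j + 3)))) and ((not (acc + 2*j > -2)) -> acc + (3/2)*z = j + 3)


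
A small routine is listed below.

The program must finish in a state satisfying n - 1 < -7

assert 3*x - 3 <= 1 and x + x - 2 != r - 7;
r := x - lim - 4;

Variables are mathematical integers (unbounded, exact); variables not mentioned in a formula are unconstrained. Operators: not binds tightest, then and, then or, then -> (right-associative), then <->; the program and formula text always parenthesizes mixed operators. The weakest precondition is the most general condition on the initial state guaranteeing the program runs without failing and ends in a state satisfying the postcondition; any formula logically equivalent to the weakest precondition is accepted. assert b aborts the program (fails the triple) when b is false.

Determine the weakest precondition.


Working backward. After the program, the postcondition n - 1 < -7 must hold; in canonical form it is n < -6.
Before r := x - lim - 4: n < -6
Before assert 3*x - 3 <= 1 and x + x - 2 != r - 7: 3*x <= 4 and 2*x != r - 5 and n < -6
Answer: WP = 3*x <= 4 and 2*x != r - 5 and n < -6


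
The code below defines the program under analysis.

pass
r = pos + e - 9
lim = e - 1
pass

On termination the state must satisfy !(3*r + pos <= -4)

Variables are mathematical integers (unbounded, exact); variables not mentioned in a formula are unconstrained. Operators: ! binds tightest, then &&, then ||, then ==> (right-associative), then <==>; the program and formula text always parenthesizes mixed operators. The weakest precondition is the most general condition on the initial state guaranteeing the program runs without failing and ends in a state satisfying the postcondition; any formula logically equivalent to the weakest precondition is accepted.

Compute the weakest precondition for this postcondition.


Working backward. After the program, the postcondition !(3*r + pos <= -4) must hold; in canonical form it is !(pos + 3*r <= -4).
Before skip: !(pos + 3*r <= -4)
Before lim := e - 1: !(pos + 3*r <= -4)
Before r := pos + e - 9: !(3*e + 4*pos <= 23)
Before skip: !(3*e + 4*pos <= 23)
Answer: WP = !(3*e + 4*pos <= 23)


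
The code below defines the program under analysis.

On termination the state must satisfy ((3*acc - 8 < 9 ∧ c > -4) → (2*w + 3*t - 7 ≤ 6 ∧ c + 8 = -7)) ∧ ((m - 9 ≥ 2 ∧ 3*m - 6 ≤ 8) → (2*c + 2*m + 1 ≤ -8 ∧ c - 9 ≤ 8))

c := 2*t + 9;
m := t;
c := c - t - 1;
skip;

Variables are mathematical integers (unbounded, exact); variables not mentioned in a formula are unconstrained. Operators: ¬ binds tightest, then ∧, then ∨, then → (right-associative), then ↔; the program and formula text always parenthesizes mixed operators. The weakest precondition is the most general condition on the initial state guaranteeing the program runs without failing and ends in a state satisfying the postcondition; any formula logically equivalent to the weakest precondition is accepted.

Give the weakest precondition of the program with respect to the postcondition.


Working backward. After the program, the postcondition ((3*acc - 8 < 9 ∧ c > -4) → (2*w + 3*t - 7 ≤ 6 ∧ c + 8 = -7)) ∧ ((m - 9 ≥ 2 ∧ 3*m - 6 ≤ 8) → (2*c + 2*m + 1 ≤ -8 ∧ c - 9 ≤ 8)) must hold; in canonical form it is ((3*acc < 17 ∧ c > -4) → (3*t + 2*w ≤ 13 ∧ c = -15)) ∧ ((m ≥ 11 ∧ 3*m ≤ 14) → (2*c + 2*m ≤ -9 ∧ c ≤ 17)).
Before skip: ((3*acc < 17 ∧ c > -4) → (3*t + 2*w ≤ 13 ∧ c = -15)) ∧ ((m ≥ 11 ∧ 3*m ≤ 14) → (2*c + 2*m ≤ -9 ∧ c ≤ 17))
Before c := c - t - 1: ((3*acc < 17 ∧ c > t - 3) → (3*t + 2*w ≤ 13 ∧ c = t - 14)) ∧ ((m ≥ 11 ∧ 3*m ≤ 14) → (2*c + 2*m ≤ 2*t - 7 ∧ c ≤ t + 18))
Before m := t: ((3*acc < 17 ∧ c > t - 3) → (3*t + 2*w ≤ 13 ∧ c = t - 14)) ∧ ((t ≥ 11 ∧ 3*t ≤ 14) → (2*c ≤ -7 ∧ c ≤ t + 18))
Before c := 2*t + 9: ((3*acc < 17 ∧ t > -12) → (3*t + 2*w ≤ 13 ∧ t = -23)) ∧ ((t ≥ 11 ∧ 3*t ≤ 14) → (4*t ≤ -25 ∧ t ≤ 9))
Answer: WP = ((3*acc < 17 ∧ t > -12) → (3*t + 2*w ≤ 13 ∧ t = -23)) ∧ ((t ≥ 11 ∧ 3*t ≤ 14) → (4*t ≤ -25 ∧ t ≤ 9))


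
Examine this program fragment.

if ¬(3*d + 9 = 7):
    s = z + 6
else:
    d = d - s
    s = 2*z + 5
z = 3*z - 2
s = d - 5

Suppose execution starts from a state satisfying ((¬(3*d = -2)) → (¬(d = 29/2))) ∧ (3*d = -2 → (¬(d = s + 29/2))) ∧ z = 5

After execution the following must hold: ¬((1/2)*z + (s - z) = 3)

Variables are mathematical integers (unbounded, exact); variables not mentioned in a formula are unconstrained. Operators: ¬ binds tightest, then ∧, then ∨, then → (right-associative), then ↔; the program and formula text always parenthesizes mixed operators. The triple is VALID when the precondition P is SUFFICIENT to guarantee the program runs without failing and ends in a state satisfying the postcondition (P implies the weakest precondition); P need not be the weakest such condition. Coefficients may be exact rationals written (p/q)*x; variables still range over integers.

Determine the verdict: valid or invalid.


Working backward. After the program, the postcondition ¬((1/2)*z + (s - z) = 3) must hold; in canonical form it is ¬(s = (1/2)*z + 3).
Before s := d - 5: ¬(d = (1/2)*z + 8)
Before z := 3*z - 2: ¬(d = (3/2)*z + 7)
Then branch requires ¬(d = (3/2)*z + 7); else branch requires ¬(d = s + (3/2)*z + 7).
Before the if: ((¬(3*d = -2)) → (¬(d = (3/2)*z + 7))) ∧ (3*d = -2 → (¬(d = s + (3/2)*z + 7)))
The weakest precondition is ((¬(3*d = -2)) → (¬(d = (3/2)*z + 7))) ∧ (3*d = -2 → (¬(d = s + (3/2)*z + 7))).
Check whether ((¬(3*d = -2)) → (¬(d = 29/2))) ∧ (3*d = -2 → (¬(d = s + 29/2))) ∧ z = 5 implies it.
Every state satisfying the precondition satisfies the weakest precondition: the implication holds.
Answer: valid


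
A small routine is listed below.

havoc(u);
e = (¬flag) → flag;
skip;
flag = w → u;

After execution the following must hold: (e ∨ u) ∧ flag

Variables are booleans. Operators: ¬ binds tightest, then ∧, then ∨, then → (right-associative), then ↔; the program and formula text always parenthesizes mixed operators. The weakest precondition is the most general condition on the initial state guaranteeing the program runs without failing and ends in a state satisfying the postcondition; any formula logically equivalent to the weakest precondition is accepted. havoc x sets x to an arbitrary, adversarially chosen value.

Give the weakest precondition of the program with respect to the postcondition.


Working backward. After the program, (e ∨ u) ∧ flag must hold.
Before flag := w → u: (e ∨ u) ∧ (w → u)
Before skip: (e ∨ u) ∧ (w → u)
Before e := (¬flag) → flag: (((¬flag) → flag) ∨ u) ∧ (w → u)
Before havoc u: ((¬flag) → flag) ∧ (¬w)
Answer: WP = ((¬flag) → flag) ∧ (¬w)


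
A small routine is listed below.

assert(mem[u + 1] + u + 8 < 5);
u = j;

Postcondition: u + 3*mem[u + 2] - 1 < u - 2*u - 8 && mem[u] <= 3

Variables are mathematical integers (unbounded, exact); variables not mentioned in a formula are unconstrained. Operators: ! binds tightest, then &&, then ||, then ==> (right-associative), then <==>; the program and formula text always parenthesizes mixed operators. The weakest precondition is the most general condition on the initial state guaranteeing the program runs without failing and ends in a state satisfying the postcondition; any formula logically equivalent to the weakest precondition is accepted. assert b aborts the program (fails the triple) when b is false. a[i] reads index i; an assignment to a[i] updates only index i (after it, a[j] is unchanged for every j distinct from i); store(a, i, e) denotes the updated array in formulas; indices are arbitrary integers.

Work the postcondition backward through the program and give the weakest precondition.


Working backward. After the program, the postcondition u + 3*mem[u + 2] - 1 < u - 2*u - 8 && mem[u] <= 3 must hold; in canonical form it is 3*mem[u + 2] + 2*u < -7 && mem[u] <= 3.
Before u := j: 3*mem[j + 2] + 2*j < -7 && mem[j] <= 3
Before assert mem[u + 1] + u + 8 < 5: mem[u + 1] + u < -3 && 3*mem[j + 2] + 2*j < -7 && mem[j] <= 3
Answer: WP = mem[u + 1] + u < -3 && 3*mem[j + 2] + 2*j < -7 && mem[j] <= 3


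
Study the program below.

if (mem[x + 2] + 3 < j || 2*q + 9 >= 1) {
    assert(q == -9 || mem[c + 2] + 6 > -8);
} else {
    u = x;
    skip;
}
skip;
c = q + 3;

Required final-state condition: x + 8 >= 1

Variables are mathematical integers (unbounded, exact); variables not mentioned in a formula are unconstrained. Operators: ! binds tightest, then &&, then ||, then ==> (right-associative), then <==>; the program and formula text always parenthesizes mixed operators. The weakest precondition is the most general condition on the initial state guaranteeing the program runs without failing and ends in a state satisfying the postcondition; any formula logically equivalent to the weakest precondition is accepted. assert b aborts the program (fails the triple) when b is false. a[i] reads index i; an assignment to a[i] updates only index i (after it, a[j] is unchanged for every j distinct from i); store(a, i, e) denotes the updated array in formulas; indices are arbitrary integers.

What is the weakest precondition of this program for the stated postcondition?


Working backward. After the program, the postcondition x + 8 >= 1 must hold; in canonical form it is x >= -7.
Before c := q + 3: x >= -7
Before skip: x >= -7
Then branch requires (q == -9 || mem[c + 2] > -14) && x >= -7; else branch requires x >= -7.
Before the if: ((mem[x + 2] < j - 3 || 2*q >= -8) ==> ((q == -9 || mem[c + 2] > -14) && x >= -7)) && ((!(mem[x + 2] < j - 3 || 2*q >= -8)) ==> x >= -7)
Answer: WP = ((mem[x + 2] < j - 3 || 2*q >= -8) ==> ((q == -9 || mem[c + 2] > -14) && x >= -7)) && ((!(mem[x + 2] < j - 3 || 2*q >= -8)) ==> x >= -7)


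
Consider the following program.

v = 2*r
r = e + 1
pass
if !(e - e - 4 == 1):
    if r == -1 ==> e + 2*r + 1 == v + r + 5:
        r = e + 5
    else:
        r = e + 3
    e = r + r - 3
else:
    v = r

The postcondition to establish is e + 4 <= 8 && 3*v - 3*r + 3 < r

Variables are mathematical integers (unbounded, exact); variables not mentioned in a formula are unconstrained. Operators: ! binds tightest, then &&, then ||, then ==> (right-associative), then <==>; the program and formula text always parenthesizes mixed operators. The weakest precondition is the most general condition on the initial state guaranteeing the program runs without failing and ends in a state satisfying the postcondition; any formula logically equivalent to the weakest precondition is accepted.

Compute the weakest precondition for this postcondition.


Working backward. After the program, the postcondition e + 4 <= 8 && 3*v - 3*r + 3 < r must hold; in canonical form it is e <= 4 && 3*v < 4*r - 3.
Then branch requires ((r == -1 ==> e + r == v + 4) ==> (2*e <= -3 && 3*v < 4*e + 17)) && ((!(r == -1 ==> e + r == v + 4)) ==> (2*e <= 1 && 3*v < 4*e + 9)); else branch requires e <= 4 && r > 3.
Before the if: ((r == -1 ==> e + r == v + 4) ==> (2*e <= -3 && 3*v < 4*e + 17)) && ((!(r == -1 ==> e + r == v + 4)) ==> (2*e <= 1 && 3*v < 4*e + 9))
Before skip: ((r == -1 ==> e + r == v + 4) ==> (2*e <= -3 && 3*v < 4*e + 17)) && ((!(r == -1 ==> e + r == v + 4)) ==> (2*e <= 1 && 3*v < 4*e + 9))
Before r := e + 1: ((e == -2 ==> 2*e == v + 3) ==> (2*e <= -3 && 3*v < 4*e + 17)) && ((!(e == -2 ==> 2*e == v + 3)) ==> (2*e <= 1 && 3*v < 4*e + 9))
Before v := 2*r: ((e == -2 ==> 2*e == 2*r + 3) ==> (2*e <= -3 && 6*r < 4*e + 17)) && ((!(e == -2 ==> 2*e == 2*r + 3)) ==> (2*e <= 1 && 6*r < 4*e + 9))
Answer: WP = ((e == -2 ==> 2*e == 2*r + 3) ==> (2*e <= -3 && 6*r < 4*e + 17)) && ((!(e == -2 ==> 2*e == 2*r + 3)) ==> (2*e <= 1 && 6*r < 4*e + 9))


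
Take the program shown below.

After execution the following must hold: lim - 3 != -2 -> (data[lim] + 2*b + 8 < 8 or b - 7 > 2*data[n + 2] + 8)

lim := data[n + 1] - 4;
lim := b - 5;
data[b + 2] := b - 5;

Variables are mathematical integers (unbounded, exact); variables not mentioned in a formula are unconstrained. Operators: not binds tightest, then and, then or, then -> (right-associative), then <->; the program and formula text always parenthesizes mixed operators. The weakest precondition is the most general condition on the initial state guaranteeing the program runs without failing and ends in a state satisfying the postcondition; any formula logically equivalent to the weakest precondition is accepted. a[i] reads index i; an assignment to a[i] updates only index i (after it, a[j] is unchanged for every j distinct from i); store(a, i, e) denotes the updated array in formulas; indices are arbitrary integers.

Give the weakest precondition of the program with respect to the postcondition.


Working backward. After the program, the postcondition lim - 3 != -2 -> (data[lim] + 2*b + 8 < 8 or b - 7 > 2*data[n + 2] + 8) must hold; in canonical form it is lim != 1 -> (data[lim] + 2*b < 0 or b > 2*data[n + 2] + 15).
Before data[b + 2] := b - 5: lim != 1 -> (store(data, b + 2, b - 5)[lim] + 2*b < 0 or b > 2*store(data, b + 2, b - 5)[n + 2] + 15)
Before lim := b - 5: b != 6 -> (store(data, b + 2, b - 5)[b - 5] + 2*b < 0 or b > 2*store(data, b + 2, b - 5)[n + 2] + 15)
Before lim := data[n + 1] - 4: b != 6 -> (store(data, b + 2, b - 5)[b - 5] + 2*b < 0 or b > 2*store(data, b + 2, b - 5)[n + 2] + 15)
Answer: WP = b != 6 -> (store(data, b + 2, b - 5)[b - 5] + 2*b < 0 or b > 2*store(data, b + 2, b - 5)[n + 2] + 15)


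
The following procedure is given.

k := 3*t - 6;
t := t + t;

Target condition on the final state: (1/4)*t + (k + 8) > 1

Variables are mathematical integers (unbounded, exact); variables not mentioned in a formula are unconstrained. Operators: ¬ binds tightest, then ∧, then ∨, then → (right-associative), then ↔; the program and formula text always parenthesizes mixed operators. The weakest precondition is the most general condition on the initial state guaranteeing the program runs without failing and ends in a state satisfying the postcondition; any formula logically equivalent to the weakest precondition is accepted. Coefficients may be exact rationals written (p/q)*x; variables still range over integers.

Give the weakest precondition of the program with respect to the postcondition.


Working backward. After the program, the postcondition (1/4)*t + (k + 8) > 1 must hold; in canonical form it is k + (1/4)*t > -7.
Before t := t + t: k + (1/2)*t > -7
Before k := 3*t - 6: (7/2)*t > -1
Answer: WP = (7/2)*t > -1


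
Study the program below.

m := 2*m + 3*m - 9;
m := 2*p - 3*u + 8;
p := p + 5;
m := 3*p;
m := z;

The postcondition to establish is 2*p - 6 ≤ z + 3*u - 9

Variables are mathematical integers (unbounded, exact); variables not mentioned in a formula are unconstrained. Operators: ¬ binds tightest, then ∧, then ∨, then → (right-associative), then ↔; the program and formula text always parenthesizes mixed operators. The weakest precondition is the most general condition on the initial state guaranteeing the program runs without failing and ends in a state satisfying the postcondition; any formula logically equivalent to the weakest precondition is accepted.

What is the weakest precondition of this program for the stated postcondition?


Working backward. After the program, the postcondition 2*p - 6 ≤ z + 3*u - 9 must hold; in canonical form it is 2*p ≤ 3*u + z - 3.
Before m := z: 2*p ≤ 3*u + z - 3
Before m := 3*p: 2*p ≤ 3*u + z - 3
Before p := p + 5: 2*p ≤ 3*u + z - 13
Before m := 2*p - 3*u + 8: 2*p ≤ 3*u + z - 13
Before m := 2*m + 3*m - 9: 2*p ≤ 3*u + z - 13
Answer: WP = 2*p ≤ 3*u + z - 13
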